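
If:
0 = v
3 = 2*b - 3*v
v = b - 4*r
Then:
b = 3/2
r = 3/8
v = 0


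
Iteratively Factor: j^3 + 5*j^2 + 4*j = (j + 1)*(j^2 + 4*j) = j*(j + 1)*(j + 4)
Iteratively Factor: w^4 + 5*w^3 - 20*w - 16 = (w + 2)*(w^3 + 3*w^2 - 6*w - 8) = (w + 1)*(w + 2)*(w^2 + 2*w - 8) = (w - 2)*(w + 1)*(w + 2)*(w + 4)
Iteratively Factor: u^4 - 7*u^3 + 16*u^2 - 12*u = (u)*(u^3 - 7*u^2 + 16*u - 12) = u*(u - 2)*(u^2 - 5*u + 6) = u*(u - 3)*(u - 2)*(u - 2)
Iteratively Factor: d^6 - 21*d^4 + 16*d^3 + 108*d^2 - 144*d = (d + 3)*(d^5 - 3*d^4 - 12*d^3 + 52*d^2 - 48*d) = (d - 3)*(d + 3)*(d^4 - 12*d^2 + 16*d) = d*(d - 3)*(d + 3)*(d^3 - 12*d + 16) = d*(d - 3)*(d + 3)*(d + 4)*(d^2 - 4*d + 4) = d*(d - 3)*(d - 2)*(d + 3)*(d + 4)*(d - 2)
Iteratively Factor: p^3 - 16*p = (p + 4)*(p^2 - 4*p) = (p - 4)*(p + 4)*(p)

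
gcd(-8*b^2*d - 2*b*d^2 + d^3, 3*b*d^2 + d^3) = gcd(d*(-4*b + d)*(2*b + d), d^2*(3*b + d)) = d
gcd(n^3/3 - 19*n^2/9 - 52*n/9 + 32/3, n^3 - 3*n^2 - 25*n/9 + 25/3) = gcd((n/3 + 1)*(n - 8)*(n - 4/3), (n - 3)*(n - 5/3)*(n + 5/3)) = 1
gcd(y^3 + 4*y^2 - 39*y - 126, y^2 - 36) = y - 6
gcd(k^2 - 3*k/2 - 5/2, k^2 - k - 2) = k + 1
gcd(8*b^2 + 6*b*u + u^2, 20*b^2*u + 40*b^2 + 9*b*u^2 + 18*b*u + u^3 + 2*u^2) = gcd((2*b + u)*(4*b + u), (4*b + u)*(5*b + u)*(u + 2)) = 4*b + u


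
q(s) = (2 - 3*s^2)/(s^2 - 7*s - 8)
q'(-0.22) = 0.13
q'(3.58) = 1.08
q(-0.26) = -0.29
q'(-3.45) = 0.14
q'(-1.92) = 0.08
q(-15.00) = -2.09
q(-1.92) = -0.99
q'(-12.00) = 0.05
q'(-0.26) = 0.11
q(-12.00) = -1.95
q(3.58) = 1.80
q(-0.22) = -0.29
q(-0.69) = -0.21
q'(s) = -6*s/(s^2 - 7*s - 8) + (2 - 3*s^2)*(7 - 2*s)/(s^2 - 7*s - 8)^2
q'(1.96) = 0.57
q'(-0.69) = -0.88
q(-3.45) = -1.20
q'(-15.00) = 0.04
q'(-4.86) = 0.12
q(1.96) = 0.53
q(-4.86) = -1.39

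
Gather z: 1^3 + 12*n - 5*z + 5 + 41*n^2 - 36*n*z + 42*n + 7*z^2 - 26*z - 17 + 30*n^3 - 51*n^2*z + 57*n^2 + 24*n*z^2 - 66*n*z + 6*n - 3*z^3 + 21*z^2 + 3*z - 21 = 30*n^3 + 98*n^2 + 60*n - 3*z^3 + z^2*(24*n + 28) + z*(-51*n^2 - 102*n - 28) - 32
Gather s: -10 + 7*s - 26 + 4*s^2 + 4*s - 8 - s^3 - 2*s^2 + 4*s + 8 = -s^3 + 2*s^2 + 15*s - 36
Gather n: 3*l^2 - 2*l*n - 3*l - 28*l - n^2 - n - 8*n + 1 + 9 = 3*l^2 - 31*l - n^2 + n*(-2*l - 9) + 10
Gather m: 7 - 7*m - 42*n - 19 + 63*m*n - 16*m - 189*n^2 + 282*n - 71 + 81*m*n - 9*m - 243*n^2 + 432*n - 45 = m*(144*n - 32) - 432*n^2 + 672*n - 128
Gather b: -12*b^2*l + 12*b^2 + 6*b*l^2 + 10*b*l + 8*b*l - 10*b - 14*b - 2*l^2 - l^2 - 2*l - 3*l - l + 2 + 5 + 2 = b^2*(12 - 12*l) + b*(6*l^2 + 18*l - 24) - 3*l^2 - 6*l + 9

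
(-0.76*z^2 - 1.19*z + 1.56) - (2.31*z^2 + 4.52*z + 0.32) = -3.07*z^2 - 5.71*z + 1.24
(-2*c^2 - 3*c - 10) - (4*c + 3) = -2*c^2 - 7*c - 13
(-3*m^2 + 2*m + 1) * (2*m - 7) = -6*m^3 + 25*m^2 - 12*m - 7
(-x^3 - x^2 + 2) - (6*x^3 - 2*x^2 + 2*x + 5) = -7*x^3 + x^2 - 2*x - 3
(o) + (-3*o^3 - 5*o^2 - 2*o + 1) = -3*o^3 - 5*o^2 - o + 1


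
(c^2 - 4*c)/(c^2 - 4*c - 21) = c*(4 - c)/(-c^2 + 4*c + 21)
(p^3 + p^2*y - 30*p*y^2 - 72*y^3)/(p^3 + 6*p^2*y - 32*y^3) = (-p^2 + 3*p*y + 18*y^2)/(-p^2 - 2*p*y + 8*y^2)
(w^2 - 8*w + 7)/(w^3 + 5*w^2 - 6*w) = (w - 7)/(w*(w + 6))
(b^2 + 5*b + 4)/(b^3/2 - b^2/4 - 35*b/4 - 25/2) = 4*(b^2 + 5*b + 4)/(2*b^3 - b^2 - 35*b - 50)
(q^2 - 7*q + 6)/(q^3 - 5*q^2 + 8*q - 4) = (q - 6)/(q^2 - 4*q + 4)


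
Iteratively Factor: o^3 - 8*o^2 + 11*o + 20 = (o - 5)*(o^2 - 3*o - 4) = (o - 5)*(o + 1)*(o - 4)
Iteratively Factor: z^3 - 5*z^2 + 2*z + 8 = (z - 2)*(z^2 - 3*z - 4) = (z - 2)*(z + 1)*(z - 4)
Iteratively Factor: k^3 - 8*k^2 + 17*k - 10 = (k - 5)*(k^2 - 3*k + 2) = (k - 5)*(k - 1)*(k - 2)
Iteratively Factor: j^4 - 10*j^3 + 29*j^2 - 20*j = (j - 4)*(j^3 - 6*j^2 + 5*j) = (j - 4)*(j - 1)*(j^2 - 5*j) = j*(j - 4)*(j - 1)*(j - 5)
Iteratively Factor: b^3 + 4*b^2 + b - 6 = (b + 2)*(b^2 + 2*b - 3) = (b - 1)*(b + 2)*(b + 3)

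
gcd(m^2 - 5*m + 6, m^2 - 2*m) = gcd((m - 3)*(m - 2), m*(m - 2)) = m - 2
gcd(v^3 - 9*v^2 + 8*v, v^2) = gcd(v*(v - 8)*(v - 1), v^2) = v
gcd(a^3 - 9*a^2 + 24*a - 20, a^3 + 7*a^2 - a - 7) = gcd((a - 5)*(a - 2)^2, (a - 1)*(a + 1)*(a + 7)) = 1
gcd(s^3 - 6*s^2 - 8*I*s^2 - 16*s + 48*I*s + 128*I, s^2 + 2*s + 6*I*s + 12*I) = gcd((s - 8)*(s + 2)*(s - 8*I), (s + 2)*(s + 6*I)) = s + 2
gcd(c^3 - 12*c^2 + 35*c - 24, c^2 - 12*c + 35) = 1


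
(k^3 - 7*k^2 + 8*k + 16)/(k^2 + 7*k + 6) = (k^2 - 8*k + 16)/(k + 6)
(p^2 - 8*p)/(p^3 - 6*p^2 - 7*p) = (8 - p)/(-p^2 + 6*p + 7)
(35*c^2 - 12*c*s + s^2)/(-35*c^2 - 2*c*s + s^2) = (-5*c + s)/(5*c + s)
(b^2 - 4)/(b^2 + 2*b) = (b - 2)/b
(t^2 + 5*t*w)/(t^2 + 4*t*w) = (t + 5*w)/(t + 4*w)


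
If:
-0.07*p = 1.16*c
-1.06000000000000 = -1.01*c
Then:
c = 1.05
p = -17.39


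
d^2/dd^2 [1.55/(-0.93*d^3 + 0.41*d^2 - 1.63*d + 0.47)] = ((8.649*d - 1.271)*(0.93*d^3 - 0.41*d^2 + 1.63*d - 0.47) - 1.55*(2.79*d^2 - 0.82*d + 1.63)*(5.58*d^2 - 1.64*d + 3.26))/(0.93*d^3 - 0.41*d^2 + 1.63*d - 0.47)^3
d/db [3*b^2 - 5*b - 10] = 6*b - 5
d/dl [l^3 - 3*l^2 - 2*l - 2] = 3*l^2 - 6*l - 2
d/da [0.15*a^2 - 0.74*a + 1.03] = 0.3*a - 0.74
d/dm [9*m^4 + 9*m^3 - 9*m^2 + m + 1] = 36*m^3 + 27*m^2 - 18*m + 1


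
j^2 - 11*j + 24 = (j - 8)*(j - 3)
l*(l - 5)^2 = l^3 - 10*l^2 + 25*l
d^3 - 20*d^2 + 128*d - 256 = (d - 8)^2*(d - 4)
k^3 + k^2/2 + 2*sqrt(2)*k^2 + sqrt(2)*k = k*(k + 1/2)*(k + 2*sqrt(2))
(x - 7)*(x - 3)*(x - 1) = x^3 - 11*x^2 + 31*x - 21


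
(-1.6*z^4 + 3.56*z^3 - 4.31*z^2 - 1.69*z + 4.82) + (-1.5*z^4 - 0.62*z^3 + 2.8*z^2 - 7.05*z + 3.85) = -3.1*z^4 + 2.94*z^3 - 1.51*z^2 - 8.74*z + 8.67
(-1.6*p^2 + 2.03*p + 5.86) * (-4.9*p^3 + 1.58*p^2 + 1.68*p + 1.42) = 7.84*p^5 - 12.475*p^4 - 28.1946*p^3 + 10.3972*p^2 + 12.7274*p + 8.3212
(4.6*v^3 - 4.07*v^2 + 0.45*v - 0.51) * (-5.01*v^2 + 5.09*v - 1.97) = -23.046*v^5 + 43.8047*v^4 - 32.0328*v^3 + 12.8635*v^2 - 3.4824*v + 1.0047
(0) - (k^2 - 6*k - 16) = -k^2 + 6*k + 16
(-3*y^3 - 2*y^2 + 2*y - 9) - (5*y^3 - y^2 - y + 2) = -8*y^3 - y^2 + 3*y - 11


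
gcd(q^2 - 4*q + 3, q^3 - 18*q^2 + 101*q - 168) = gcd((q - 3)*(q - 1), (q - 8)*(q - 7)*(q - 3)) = q - 3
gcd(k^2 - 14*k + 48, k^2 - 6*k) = k - 6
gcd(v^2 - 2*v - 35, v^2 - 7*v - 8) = 1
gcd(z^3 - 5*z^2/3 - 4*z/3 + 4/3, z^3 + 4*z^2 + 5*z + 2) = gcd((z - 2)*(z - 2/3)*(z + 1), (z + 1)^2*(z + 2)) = z + 1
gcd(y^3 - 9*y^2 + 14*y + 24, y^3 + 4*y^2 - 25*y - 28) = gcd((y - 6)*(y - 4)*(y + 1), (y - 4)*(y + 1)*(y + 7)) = y^2 - 3*y - 4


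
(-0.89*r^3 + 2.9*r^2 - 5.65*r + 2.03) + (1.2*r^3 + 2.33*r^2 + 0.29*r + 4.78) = 0.31*r^3 + 5.23*r^2 - 5.36*r + 6.81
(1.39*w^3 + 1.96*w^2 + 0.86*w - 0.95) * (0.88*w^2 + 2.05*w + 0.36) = 1.2232*w^5 + 4.5743*w^4 + 5.2752*w^3 + 1.6326*w^2 - 1.6379*w - 0.342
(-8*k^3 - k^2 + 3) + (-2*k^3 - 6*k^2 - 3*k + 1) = -10*k^3 - 7*k^2 - 3*k + 4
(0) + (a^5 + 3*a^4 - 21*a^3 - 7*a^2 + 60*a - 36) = a^5 + 3*a^4 - 21*a^3 - 7*a^2 + 60*a - 36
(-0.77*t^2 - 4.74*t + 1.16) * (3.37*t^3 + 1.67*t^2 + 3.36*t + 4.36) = -2.5949*t^5 - 17.2597*t^4 - 6.5938*t^3 - 17.3464*t^2 - 16.7688*t + 5.0576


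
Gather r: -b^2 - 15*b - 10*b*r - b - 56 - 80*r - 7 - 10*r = -b^2 - 16*b + r*(-10*b - 90) - 63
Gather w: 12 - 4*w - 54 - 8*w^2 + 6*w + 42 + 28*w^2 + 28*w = 20*w^2 + 30*w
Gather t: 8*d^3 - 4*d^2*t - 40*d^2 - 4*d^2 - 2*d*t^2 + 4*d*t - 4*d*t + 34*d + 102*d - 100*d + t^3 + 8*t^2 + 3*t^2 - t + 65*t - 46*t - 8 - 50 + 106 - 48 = 8*d^3 - 44*d^2 + 36*d + t^3 + t^2*(11 - 2*d) + t*(18 - 4*d^2)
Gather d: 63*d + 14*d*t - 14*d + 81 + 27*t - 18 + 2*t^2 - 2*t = d*(14*t + 49) + 2*t^2 + 25*t + 63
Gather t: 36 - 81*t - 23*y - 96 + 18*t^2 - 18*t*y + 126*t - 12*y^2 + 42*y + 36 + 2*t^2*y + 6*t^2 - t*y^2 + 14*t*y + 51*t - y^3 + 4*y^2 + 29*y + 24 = t^2*(2*y + 24) + t*(-y^2 - 4*y + 96) - y^3 - 8*y^2 + 48*y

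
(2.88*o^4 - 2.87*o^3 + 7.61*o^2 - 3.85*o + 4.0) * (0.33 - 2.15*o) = -6.192*o^5 + 7.1209*o^4 - 17.3086*o^3 + 10.7888*o^2 - 9.8705*o + 1.32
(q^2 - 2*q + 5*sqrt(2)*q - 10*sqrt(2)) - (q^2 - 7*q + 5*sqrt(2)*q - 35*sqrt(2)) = 5*q + 25*sqrt(2)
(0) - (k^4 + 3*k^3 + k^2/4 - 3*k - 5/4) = -k^4 - 3*k^3 - k^2/4 + 3*k + 5/4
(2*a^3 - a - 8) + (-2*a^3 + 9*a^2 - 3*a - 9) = 9*a^2 - 4*a - 17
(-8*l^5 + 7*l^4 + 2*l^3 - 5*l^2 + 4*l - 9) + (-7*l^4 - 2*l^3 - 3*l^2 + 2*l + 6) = -8*l^5 - 8*l^2 + 6*l - 3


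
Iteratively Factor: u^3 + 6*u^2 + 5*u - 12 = (u + 3)*(u^2 + 3*u - 4) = (u + 3)*(u + 4)*(u - 1)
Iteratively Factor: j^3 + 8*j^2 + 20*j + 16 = (j + 4)*(j^2 + 4*j + 4) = (j + 2)*(j + 4)*(j + 2)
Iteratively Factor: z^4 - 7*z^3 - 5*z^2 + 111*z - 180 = (z - 3)*(z^3 - 4*z^2 - 17*z + 60) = (z - 3)^2*(z^2 - z - 20) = (z - 5)*(z - 3)^2*(z + 4)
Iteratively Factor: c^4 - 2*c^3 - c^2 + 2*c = (c - 1)*(c^3 - c^2 - 2*c) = (c - 1)*(c + 1)*(c^2 - 2*c) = c*(c - 1)*(c + 1)*(c - 2)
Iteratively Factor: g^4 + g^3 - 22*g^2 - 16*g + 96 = (g + 3)*(g^3 - 2*g^2 - 16*g + 32) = (g - 4)*(g + 3)*(g^2 + 2*g - 8) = (g - 4)*(g + 3)*(g + 4)*(g - 2)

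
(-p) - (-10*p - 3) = 9*p + 3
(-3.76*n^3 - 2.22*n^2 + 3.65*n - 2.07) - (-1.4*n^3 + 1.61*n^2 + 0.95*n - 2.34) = -2.36*n^3 - 3.83*n^2 + 2.7*n + 0.27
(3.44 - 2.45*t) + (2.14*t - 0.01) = 3.43 - 0.31*t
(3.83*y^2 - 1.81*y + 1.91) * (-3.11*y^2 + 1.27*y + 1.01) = -11.9113*y^4 + 10.4932*y^3 - 4.3705*y^2 + 0.5976*y + 1.9291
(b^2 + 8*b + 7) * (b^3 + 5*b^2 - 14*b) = b^5 + 13*b^4 + 33*b^3 - 77*b^2 - 98*b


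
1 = 1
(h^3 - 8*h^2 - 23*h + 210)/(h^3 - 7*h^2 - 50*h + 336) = (h^2 - 2*h - 35)/(h^2 - h - 56)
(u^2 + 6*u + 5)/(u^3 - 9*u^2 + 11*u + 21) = (u + 5)/(u^2 - 10*u + 21)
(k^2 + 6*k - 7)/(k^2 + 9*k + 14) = (k - 1)/(k + 2)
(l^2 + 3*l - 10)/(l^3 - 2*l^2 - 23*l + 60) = (l - 2)/(l^2 - 7*l + 12)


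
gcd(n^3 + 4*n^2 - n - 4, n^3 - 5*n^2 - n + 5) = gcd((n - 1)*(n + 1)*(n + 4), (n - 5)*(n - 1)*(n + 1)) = n^2 - 1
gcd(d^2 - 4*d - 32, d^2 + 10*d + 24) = d + 4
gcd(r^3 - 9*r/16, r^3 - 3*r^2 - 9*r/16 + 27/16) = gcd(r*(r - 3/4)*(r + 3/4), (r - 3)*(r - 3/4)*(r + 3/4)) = r^2 - 9/16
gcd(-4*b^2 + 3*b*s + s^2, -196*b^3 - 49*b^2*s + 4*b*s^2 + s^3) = 4*b + s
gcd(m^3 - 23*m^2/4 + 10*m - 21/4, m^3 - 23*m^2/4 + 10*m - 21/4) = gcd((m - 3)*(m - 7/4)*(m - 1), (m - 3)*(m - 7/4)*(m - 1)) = m^3 - 23*m^2/4 + 10*m - 21/4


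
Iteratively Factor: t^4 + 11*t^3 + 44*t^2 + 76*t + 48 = (t + 3)*(t^3 + 8*t^2 + 20*t + 16) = (t + 2)*(t + 3)*(t^2 + 6*t + 8) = (t + 2)*(t + 3)*(t + 4)*(t + 2)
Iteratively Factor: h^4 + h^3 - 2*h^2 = (h - 1)*(h^3 + 2*h^2) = h*(h - 1)*(h^2 + 2*h) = h^2*(h - 1)*(h + 2)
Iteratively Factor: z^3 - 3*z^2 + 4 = (z + 1)*(z^2 - 4*z + 4) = (z - 2)*(z + 1)*(z - 2)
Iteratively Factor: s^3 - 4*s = (s - 2)*(s^2 + 2*s) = s*(s - 2)*(s + 2)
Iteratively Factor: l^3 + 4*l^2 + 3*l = (l + 3)*(l^2 + l) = (l + 1)*(l + 3)*(l)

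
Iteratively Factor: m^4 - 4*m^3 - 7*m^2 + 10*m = (m + 2)*(m^3 - 6*m^2 + 5*m) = m*(m + 2)*(m^2 - 6*m + 5) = m*(m - 5)*(m + 2)*(m - 1)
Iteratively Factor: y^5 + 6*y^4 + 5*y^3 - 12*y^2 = (y)*(y^4 + 6*y^3 + 5*y^2 - 12*y) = y*(y + 4)*(y^3 + 2*y^2 - 3*y) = y*(y - 1)*(y + 4)*(y^2 + 3*y) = y^2*(y - 1)*(y + 4)*(y + 3)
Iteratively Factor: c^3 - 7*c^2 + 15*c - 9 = (c - 3)*(c^2 - 4*c + 3) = (c - 3)^2*(c - 1)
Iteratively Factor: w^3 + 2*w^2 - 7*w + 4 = (w + 4)*(w^2 - 2*w + 1) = (w - 1)*(w + 4)*(w - 1)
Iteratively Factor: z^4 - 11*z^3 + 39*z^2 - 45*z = (z)*(z^3 - 11*z^2 + 39*z - 45) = z*(z - 3)*(z^2 - 8*z + 15) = z*(z - 3)^2*(z - 5)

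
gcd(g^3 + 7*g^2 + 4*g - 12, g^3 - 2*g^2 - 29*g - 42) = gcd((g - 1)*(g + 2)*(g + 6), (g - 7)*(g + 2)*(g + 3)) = g + 2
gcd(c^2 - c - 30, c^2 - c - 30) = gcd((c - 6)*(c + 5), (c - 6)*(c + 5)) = c^2 - c - 30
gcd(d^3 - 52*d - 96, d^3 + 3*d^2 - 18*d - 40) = d + 2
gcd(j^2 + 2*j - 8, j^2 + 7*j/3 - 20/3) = j + 4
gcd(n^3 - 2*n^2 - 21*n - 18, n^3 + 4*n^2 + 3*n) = n^2 + 4*n + 3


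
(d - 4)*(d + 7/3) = d^2 - 5*d/3 - 28/3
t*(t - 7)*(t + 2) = t^3 - 5*t^2 - 14*t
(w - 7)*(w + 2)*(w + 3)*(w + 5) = w^4 + 3*w^3 - 39*w^2 - 187*w - 210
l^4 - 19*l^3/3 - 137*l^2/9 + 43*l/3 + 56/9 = (l - 8)*(l - 1)*(l + 1/3)*(l + 7/3)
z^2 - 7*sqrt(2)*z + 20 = (z - 5*sqrt(2))*(z - 2*sqrt(2))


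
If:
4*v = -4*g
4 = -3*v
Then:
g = 4/3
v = -4/3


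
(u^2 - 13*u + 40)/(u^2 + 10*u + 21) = (u^2 - 13*u + 40)/(u^2 + 10*u + 21)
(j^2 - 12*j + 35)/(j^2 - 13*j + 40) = (j - 7)/(j - 8)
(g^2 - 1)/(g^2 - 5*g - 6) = (g - 1)/(g - 6)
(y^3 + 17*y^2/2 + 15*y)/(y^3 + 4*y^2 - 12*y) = (y + 5/2)/(y - 2)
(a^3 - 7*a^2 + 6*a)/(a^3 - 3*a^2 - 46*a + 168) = a*(a - 1)/(a^2 + 3*a - 28)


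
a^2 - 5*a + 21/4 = (a - 7/2)*(a - 3/2)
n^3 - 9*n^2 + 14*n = n*(n - 7)*(n - 2)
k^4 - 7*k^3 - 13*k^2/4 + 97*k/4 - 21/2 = (k - 7)*(k - 3/2)*(k - 1/2)*(k + 2)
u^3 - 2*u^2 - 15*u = u*(u - 5)*(u + 3)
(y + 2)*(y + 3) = y^2 + 5*y + 6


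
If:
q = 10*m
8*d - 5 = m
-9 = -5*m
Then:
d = 17/20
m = 9/5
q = 18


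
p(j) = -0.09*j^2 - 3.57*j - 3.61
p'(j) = -0.18*j - 3.57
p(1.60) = -9.55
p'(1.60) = -3.86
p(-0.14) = -3.11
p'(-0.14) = -3.54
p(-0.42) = -2.13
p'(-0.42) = -3.49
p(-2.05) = 3.33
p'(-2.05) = -3.20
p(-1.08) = 0.14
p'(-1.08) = -3.38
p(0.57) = -5.67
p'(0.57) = -3.67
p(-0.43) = -2.09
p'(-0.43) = -3.49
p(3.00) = -15.13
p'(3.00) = -4.11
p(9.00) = -43.03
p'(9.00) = -5.19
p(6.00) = -28.27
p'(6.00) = -4.65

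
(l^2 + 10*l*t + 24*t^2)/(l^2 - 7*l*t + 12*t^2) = (l^2 + 10*l*t + 24*t^2)/(l^2 - 7*l*t + 12*t^2)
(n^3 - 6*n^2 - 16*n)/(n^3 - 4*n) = (n - 8)/(n - 2)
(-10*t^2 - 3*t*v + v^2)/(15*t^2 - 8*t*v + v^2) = (-2*t - v)/(3*t - v)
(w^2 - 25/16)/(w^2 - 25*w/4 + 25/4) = (w + 5/4)/(w - 5)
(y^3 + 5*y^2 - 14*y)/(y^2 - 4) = y*(y + 7)/(y + 2)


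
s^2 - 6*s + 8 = (s - 4)*(s - 2)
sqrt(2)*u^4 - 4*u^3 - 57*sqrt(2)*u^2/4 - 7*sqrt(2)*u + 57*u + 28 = (u - 4)*(u + 7/2)*(u - 2*sqrt(2))*(sqrt(2)*u + sqrt(2)/2)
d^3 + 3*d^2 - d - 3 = (d - 1)*(d + 1)*(d + 3)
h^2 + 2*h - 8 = (h - 2)*(h + 4)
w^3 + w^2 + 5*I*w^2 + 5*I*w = w*(w + 1)*(w + 5*I)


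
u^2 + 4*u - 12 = (u - 2)*(u + 6)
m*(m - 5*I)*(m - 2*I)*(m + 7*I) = m^4 + 39*m^2 - 70*I*m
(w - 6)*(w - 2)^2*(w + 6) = w^4 - 4*w^3 - 32*w^2 + 144*w - 144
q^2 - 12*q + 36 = (q - 6)^2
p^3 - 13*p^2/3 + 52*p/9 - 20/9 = (p - 2)*(p - 5/3)*(p - 2/3)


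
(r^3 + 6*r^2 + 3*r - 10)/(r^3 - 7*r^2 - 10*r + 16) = (r + 5)/(r - 8)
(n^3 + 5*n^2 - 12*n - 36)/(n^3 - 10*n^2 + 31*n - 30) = (n^2 + 8*n + 12)/(n^2 - 7*n + 10)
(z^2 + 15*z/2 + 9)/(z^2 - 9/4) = 2*(z + 6)/(2*z - 3)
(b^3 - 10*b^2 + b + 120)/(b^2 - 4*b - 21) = (b^2 - 13*b + 40)/(b - 7)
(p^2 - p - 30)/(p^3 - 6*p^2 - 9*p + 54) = (p + 5)/(p^2 - 9)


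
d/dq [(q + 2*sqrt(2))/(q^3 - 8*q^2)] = (q*(q - 8) - (q + 2*sqrt(2))*(3*q - 16))/(q^3*(q - 8)^2)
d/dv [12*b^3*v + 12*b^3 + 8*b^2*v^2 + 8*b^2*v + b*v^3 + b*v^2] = b*(12*b^2 + 16*b*v + 8*b + 3*v^2 + 2*v)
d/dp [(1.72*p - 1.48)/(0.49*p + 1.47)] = (1.594264*p + 4.782792)/(0.49*p + 1.47)^3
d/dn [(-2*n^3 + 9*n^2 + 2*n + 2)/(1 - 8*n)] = 2*(16*n^3 - 39*n^2 + 9*n + 9)/(64*n^2 - 16*n + 1)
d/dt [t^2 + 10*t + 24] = 2*t + 10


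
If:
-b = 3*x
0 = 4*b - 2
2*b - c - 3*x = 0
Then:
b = 1/2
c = 3/2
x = -1/6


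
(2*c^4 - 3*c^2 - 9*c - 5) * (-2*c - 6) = -4*c^5 - 12*c^4 + 6*c^3 + 36*c^2 + 64*c + 30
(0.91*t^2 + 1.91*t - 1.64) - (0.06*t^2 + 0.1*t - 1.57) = 0.85*t^2 + 1.81*t - 0.0699999999999998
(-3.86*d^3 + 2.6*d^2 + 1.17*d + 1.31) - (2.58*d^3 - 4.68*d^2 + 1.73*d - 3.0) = -6.44*d^3 + 7.28*d^2 - 0.56*d + 4.31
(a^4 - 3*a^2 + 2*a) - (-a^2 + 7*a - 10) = a^4 - 2*a^2 - 5*a + 10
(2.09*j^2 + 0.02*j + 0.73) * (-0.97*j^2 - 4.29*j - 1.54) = -2.0273*j^4 - 8.9855*j^3 - 4.0125*j^2 - 3.1625*j - 1.1242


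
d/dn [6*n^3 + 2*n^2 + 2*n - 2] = 18*n^2 + 4*n + 2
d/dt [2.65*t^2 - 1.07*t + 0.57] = 5.3*t - 1.07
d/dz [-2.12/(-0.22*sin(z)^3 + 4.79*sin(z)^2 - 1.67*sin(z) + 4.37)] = (-1.3992*sin(z)^2 + 20.3096*sin(z) - 3.5404)*cos(z)/(0.22*sin(z)^3 - 4.79*sin(z)^2 + 1.67*sin(z) - 4.37)^2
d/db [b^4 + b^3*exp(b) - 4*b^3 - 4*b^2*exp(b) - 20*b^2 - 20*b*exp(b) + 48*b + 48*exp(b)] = b^3*exp(b) + 4*b^3 - b^2*exp(b) - 12*b^2 - 28*b*exp(b) - 40*b + 28*exp(b) + 48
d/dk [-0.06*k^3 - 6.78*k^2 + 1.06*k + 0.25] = -0.18*k^2 - 13.56*k + 1.06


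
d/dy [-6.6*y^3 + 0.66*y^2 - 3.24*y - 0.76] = -19.8*y^2 + 1.32*y - 3.24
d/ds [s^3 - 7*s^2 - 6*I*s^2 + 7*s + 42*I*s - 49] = 3*s^2 - 14*s - 12*I*s + 7 + 42*I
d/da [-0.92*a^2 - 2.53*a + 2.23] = -1.84*a - 2.53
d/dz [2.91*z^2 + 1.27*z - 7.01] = 5.82*z + 1.27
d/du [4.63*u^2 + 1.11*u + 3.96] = 9.26*u + 1.11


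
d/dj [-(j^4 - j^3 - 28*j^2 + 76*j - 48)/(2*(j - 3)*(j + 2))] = (-j^5 + 2*j^4 + 11*j^3 + 15*j^2 - 216*j + 252)/(j^4 - 2*j^3 - 11*j^2 + 12*j + 36)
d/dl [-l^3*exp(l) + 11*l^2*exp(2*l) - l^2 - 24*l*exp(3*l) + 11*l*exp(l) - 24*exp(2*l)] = -l^3*exp(l) + 22*l^2*exp(2*l) - 3*l^2*exp(l) - 72*l*exp(3*l) + 22*l*exp(2*l) + 11*l*exp(l) - 2*l - 24*exp(3*l) - 48*exp(2*l) + 11*exp(l)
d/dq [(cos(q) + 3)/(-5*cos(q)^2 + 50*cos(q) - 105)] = (sin(q)^2 - 6*cos(q) + 50)*sin(q)/(5*(cos(q)^2 - 10*cos(q) + 21)^2)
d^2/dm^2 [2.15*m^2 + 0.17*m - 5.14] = 4.30000000000000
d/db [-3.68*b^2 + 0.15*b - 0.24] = 0.15 - 7.36*b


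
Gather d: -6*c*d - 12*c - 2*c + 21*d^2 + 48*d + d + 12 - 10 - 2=-14*c + 21*d^2 + d*(49 - 6*c)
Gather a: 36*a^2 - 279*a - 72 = 36*a^2 - 279*a - 72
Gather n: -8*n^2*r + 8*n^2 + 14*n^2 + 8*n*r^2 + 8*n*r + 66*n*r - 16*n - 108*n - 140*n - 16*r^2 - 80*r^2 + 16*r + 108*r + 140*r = n^2*(22 - 8*r) + n*(8*r^2 + 74*r - 264) - 96*r^2 + 264*r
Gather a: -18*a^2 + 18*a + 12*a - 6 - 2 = -18*a^2 + 30*a - 8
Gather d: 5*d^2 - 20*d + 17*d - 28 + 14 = 5*d^2 - 3*d - 14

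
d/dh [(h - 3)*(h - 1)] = 2*h - 4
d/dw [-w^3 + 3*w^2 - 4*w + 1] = -3*w^2 + 6*w - 4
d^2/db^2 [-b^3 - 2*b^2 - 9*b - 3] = -6*b - 4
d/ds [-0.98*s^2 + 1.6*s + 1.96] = 1.6 - 1.96*s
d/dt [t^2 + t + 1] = 2*t + 1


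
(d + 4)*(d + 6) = d^2 + 10*d + 24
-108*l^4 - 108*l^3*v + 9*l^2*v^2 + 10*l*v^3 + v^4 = (-3*l + v)*(l + v)*(6*l + v)^2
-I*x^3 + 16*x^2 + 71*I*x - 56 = (x + 7*I)*(x + 8*I)*(-I*x + 1)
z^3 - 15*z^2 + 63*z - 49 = (z - 7)^2*(z - 1)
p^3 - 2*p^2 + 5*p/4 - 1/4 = (p - 1)*(p - 1/2)^2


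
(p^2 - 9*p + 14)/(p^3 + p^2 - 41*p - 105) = (p - 2)/(p^2 + 8*p + 15)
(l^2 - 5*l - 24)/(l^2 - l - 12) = (l - 8)/(l - 4)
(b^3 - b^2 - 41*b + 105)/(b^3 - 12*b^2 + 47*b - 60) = (b + 7)/(b - 4)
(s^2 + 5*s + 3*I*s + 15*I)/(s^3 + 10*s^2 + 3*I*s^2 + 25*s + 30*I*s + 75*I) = 1/(s + 5)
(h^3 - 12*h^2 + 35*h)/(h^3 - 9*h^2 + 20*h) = (h - 7)/(h - 4)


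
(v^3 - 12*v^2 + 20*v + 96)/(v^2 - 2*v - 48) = (v^2 - 4*v - 12)/(v + 6)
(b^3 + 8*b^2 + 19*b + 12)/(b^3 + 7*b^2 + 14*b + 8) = (b + 3)/(b + 2)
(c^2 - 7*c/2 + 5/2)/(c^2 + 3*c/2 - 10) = (c - 1)/(c + 4)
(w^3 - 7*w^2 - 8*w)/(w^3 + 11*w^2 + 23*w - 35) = w*(w^2 - 7*w - 8)/(w^3 + 11*w^2 + 23*w - 35)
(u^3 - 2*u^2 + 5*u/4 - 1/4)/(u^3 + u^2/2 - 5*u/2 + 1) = (u - 1/2)/(u + 2)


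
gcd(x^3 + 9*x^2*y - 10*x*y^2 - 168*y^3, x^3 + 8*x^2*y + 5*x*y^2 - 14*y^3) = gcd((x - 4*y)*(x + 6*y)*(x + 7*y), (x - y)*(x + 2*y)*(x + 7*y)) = x + 7*y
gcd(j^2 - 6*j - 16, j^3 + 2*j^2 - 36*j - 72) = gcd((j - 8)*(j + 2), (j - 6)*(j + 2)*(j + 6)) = j + 2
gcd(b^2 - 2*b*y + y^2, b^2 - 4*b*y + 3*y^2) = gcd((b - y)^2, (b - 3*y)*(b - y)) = -b + y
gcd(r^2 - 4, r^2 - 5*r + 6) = r - 2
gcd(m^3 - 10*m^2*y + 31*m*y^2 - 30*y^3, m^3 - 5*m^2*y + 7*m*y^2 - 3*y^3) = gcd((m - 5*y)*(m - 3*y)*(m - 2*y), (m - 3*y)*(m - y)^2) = -m + 3*y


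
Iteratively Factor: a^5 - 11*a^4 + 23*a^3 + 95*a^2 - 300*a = (a - 5)*(a^4 - 6*a^3 - 7*a^2 + 60*a) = (a - 5)*(a + 3)*(a^3 - 9*a^2 + 20*a) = (a - 5)*(a - 4)*(a + 3)*(a^2 - 5*a) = (a - 5)^2*(a - 4)*(a + 3)*(a)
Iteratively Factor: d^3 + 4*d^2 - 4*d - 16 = (d + 2)*(d^2 + 2*d - 8) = (d + 2)*(d + 4)*(d - 2)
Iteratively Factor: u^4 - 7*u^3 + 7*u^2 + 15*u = (u + 1)*(u^3 - 8*u^2 + 15*u) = (u - 5)*(u + 1)*(u^2 - 3*u) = (u - 5)*(u - 3)*(u + 1)*(u)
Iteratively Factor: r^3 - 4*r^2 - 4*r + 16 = (r - 4)*(r^2 - 4) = (r - 4)*(r - 2)*(r + 2)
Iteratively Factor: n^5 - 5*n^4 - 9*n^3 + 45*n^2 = (n + 3)*(n^4 - 8*n^3 + 15*n^2) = n*(n + 3)*(n^3 - 8*n^2 + 15*n) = n*(n - 3)*(n + 3)*(n^2 - 5*n) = n^2*(n - 3)*(n + 3)*(n - 5)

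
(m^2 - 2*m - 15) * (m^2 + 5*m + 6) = m^4 + 3*m^3 - 19*m^2 - 87*m - 90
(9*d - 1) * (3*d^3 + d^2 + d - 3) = 27*d^4 + 6*d^3 + 8*d^2 - 28*d + 3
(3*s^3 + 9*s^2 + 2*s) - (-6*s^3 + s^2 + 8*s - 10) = 9*s^3 + 8*s^2 - 6*s + 10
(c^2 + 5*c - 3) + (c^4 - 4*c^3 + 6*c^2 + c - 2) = c^4 - 4*c^3 + 7*c^2 + 6*c - 5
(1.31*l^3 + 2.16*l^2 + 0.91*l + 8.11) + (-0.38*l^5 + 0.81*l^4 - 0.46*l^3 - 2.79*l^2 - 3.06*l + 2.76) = -0.38*l^5 + 0.81*l^4 + 0.85*l^3 - 0.63*l^2 - 2.15*l + 10.87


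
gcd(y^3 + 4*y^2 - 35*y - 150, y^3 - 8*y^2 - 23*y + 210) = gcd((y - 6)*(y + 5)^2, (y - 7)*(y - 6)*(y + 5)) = y^2 - y - 30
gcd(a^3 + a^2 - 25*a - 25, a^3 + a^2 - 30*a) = a - 5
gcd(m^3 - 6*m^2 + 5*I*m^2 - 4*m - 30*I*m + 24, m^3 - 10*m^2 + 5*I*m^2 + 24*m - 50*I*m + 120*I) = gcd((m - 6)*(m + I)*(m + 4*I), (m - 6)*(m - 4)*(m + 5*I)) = m - 6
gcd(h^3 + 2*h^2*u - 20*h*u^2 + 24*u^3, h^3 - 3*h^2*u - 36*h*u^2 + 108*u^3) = h + 6*u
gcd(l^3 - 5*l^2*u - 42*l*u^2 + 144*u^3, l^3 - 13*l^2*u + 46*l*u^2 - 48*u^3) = l^2 - 11*l*u + 24*u^2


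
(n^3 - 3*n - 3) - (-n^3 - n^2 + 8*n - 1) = 2*n^3 + n^2 - 11*n - 2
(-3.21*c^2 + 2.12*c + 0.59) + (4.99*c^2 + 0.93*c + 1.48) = 1.78*c^2 + 3.05*c + 2.07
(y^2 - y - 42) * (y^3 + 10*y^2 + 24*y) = y^5 + 9*y^4 - 28*y^3 - 444*y^2 - 1008*y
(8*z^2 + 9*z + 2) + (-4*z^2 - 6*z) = 4*z^2 + 3*z + 2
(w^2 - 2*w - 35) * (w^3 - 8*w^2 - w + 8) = w^5 - 10*w^4 - 20*w^3 + 290*w^2 + 19*w - 280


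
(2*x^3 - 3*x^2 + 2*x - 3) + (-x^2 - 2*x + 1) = 2*x^3 - 4*x^2 - 2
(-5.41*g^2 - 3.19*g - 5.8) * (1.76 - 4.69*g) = 25.3729*g^3 + 5.4395*g^2 + 21.5876*g - 10.208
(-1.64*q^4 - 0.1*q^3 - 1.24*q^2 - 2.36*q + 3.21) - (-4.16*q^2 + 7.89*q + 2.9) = -1.64*q^4 - 0.1*q^3 + 2.92*q^2 - 10.25*q + 0.31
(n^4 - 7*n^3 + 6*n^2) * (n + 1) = n^5 - 6*n^4 - n^3 + 6*n^2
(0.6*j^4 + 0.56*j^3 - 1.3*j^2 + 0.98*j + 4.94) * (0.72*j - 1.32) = 0.432*j^5 - 0.3888*j^4 - 1.6752*j^3 + 2.4216*j^2 + 2.2632*j - 6.5208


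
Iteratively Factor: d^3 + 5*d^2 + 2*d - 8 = (d + 2)*(d^2 + 3*d - 4) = (d - 1)*(d + 2)*(d + 4)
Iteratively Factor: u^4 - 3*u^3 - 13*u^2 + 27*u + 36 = (u - 4)*(u^3 + u^2 - 9*u - 9) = (u - 4)*(u - 3)*(u^2 + 4*u + 3) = (u - 4)*(u - 3)*(u + 1)*(u + 3)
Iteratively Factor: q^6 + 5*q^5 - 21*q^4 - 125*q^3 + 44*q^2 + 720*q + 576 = (q - 3)*(q^5 + 8*q^4 + 3*q^3 - 116*q^2 - 304*q - 192) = (q - 4)*(q - 3)*(q^4 + 12*q^3 + 51*q^2 + 88*q + 48) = (q - 4)*(q - 3)*(q + 3)*(q^3 + 9*q^2 + 24*q + 16) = (q - 4)*(q - 3)*(q + 3)*(q + 4)*(q^2 + 5*q + 4) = (q - 4)*(q - 3)*(q + 3)*(q + 4)^2*(q + 1)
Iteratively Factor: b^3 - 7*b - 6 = (b + 1)*(b^2 - b - 6) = (b + 1)*(b + 2)*(b - 3)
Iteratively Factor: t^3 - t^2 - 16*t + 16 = (t - 4)*(t^2 + 3*t - 4) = (t - 4)*(t - 1)*(t + 4)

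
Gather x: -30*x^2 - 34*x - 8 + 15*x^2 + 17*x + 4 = -15*x^2 - 17*x - 4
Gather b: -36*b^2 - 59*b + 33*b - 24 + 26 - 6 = -36*b^2 - 26*b - 4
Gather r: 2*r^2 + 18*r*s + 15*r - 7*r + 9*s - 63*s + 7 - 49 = 2*r^2 + r*(18*s + 8) - 54*s - 42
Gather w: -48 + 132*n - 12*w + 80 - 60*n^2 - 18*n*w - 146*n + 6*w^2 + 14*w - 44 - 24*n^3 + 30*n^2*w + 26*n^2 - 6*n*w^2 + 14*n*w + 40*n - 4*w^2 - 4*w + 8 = -24*n^3 - 34*n^2 + 26*n + w^2*(2 - 6*n) + w*(30*n^2 - 4*n - 2) - 4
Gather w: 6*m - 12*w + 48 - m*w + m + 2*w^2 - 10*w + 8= 7*m + 2*w^2 + w*(-m - 22) + 56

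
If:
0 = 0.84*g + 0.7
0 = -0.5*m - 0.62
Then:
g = -0.83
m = -1.24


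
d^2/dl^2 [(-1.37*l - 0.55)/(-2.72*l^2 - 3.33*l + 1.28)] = ((1.37*l + 0.55)*(5.44*l + 3.33)*(10.88*l + 6.66) - (22.3584*l + 12.1162)*(2.72*l^2 + 3.33*l - 1.28))/(2.72*l^2 + 3.33*l - 1.28)^3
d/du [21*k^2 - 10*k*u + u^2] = -10*k + 2*u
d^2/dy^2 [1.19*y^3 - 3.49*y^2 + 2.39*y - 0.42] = 7.14*y - 6.98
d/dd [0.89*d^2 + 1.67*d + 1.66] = 1.78*d + 1.67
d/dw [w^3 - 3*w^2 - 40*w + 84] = 3*w^2 - 6*w - 40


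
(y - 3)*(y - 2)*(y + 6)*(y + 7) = y^4 + 8*y^3 - 17*y^2 - 132*y + 252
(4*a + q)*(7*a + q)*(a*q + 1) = 28*a^3*q + 11*a^2*q^2 + 28*a^2 + a*q^3 + 11*a*q + q^2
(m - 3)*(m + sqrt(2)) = m^2 - 3*m + sqrt(2)*m - 3*sqrt(2)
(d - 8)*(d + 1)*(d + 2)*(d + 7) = d^4 + 2*d^3 - 57*d^2 - 170*d - 112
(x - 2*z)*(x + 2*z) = x^2 - 4*z^2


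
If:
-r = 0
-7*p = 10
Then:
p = -10/7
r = 0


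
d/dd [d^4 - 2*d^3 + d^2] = 2*d*(2*d^2 - 3*d + 1)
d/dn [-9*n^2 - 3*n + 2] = -18*n - 3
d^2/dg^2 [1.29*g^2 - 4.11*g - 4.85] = 2.58000000000000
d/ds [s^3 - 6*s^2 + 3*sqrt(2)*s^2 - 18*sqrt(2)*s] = 3*s^2 - 12*s + 6*sqrt(2)*s - 18*sqrt(2)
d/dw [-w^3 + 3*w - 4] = 3 - 3*w^2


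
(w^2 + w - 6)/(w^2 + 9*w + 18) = (w - 2)/(w + 6)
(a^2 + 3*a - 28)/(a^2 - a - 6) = (-a^2 - 3*a + 28)/(-a^2 + a + 6)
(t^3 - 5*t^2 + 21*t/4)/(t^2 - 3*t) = (t^2 - 5*t + 21/4)/(t - 3)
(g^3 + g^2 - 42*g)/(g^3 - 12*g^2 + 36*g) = (g + 7)/(g - 6)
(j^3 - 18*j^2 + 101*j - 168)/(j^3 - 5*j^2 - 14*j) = (j^2 - 11*j + 24)/(j*(j + 2))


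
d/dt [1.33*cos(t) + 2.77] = -1.33*sin(t)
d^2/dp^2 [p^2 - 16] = 2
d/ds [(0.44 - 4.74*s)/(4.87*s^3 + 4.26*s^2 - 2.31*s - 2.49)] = (46.1676*s^3 + 13.764*s^2 - 3.7488*s + 12.819)/(23.7169*s^6 + 41.4924*s^5 - 4.3518*s^4 - 43.9338*s^3 - 15.8787*s^2 + 11.5038*s + 6.2001)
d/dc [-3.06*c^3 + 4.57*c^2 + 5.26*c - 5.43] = -9.18*c^2 + 9.14*c + 5.26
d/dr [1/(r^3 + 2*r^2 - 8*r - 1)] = (-3*r^2 - 4*r + 8)/(r^3 + 2*r^2 - 8*r - 1)^2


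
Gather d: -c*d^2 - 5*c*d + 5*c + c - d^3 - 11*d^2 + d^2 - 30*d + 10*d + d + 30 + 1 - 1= 6*c - d^3 + d^2*(-c - 10) + d*(-5*c - 19) + 30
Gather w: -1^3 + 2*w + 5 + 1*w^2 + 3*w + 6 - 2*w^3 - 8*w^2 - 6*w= -2*w^3 - 7*w^2 - w + 10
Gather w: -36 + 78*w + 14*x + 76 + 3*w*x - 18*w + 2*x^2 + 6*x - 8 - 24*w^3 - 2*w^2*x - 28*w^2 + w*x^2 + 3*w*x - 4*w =-24*w^3 + w^2*(-2*x - 28) + w*(x^2 + 6*x + 56) + 2*x^2 + 20*x + 32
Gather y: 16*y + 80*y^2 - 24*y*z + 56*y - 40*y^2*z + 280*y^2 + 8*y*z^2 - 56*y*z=y^2*(360 - 40*z) + y*(8*z^2 - 80*z + 72)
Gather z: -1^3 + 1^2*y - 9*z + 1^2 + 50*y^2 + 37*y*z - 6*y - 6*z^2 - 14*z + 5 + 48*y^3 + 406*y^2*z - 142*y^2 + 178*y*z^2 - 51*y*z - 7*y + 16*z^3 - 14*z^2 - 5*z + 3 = 48*y^3 - 92*y^2 - 12*y + 16*z^3 + z^2*(178*y - 20) + z*(406*y^2 - 14*y - 28) + 8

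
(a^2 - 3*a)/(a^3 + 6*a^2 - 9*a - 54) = a/(a^2 + 9*a + 18)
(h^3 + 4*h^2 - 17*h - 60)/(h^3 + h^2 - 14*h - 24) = (h + 5)/(h + 2)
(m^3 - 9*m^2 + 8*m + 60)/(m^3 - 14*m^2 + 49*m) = (m^3 - 9*m^2 + 8*m + 60)/(m*(m^2 - 14*m + 49))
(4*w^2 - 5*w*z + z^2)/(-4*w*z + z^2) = (-w + z)/z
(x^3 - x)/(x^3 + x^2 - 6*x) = (x^2 - 1)/(x^2 + x - 6)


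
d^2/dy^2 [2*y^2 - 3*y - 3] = 4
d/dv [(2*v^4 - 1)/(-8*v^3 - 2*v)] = (-8*v^6 - 6*v^4 - 12*v^2 - 1)/(32*v^6 + 16*v^4 + 2*v^2)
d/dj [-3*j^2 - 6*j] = -6*j - 6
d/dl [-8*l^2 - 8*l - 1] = -16*l - 8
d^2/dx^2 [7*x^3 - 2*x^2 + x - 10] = 42*x - 4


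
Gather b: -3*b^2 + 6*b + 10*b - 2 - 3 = -3*b^2 + 16*b - 5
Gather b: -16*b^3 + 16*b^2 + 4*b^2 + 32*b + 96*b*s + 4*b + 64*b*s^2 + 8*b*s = -16*b^3 + 20*b^2 + b*(64*s^2 + 104*s + 36)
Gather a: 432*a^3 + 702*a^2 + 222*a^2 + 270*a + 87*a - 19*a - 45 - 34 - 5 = 432*a^3 + 924*a^2 + 338*a - 84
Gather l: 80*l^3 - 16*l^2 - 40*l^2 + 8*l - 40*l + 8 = 80*l^3 - 56*l^2 - 32*l + 8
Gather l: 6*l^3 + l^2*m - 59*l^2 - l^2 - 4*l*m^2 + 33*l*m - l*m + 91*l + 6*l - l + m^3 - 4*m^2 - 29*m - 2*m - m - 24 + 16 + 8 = 6*l^3 + l^2*(m - 60) + l*(-4*m^2 + 32*m + 96) + m^3 - 4*m^2 - 32*m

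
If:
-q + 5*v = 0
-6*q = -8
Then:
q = 4/3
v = 4/15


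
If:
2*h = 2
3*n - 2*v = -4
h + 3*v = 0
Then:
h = 1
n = -14/9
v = -1/3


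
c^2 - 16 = (c - 4)*(c + 4)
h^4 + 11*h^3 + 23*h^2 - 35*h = h*(h - 1)*(h + 5)*(h + 7)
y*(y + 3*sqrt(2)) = y^2 + 3*sqrt(2)*y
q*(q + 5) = q^2 + 5*q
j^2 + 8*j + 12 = (j + 2)*(j + 6)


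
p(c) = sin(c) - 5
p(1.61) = -4.00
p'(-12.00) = 0.84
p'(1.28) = 0.29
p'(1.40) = 0.17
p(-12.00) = -4.46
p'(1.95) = -0.37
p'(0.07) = 1.00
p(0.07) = -4.93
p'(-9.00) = -0.91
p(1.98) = -4.08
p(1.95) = -4.07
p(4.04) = -5.78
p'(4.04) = -0.62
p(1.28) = -4.04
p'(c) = cos(c)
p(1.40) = -4.01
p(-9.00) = -5.41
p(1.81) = -4.03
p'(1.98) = -0.40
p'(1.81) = -0.24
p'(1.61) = -0.04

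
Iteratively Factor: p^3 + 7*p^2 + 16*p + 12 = (p + 2)*(p^2 + 5*p + 6) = (p + 2)^2*(p + 3)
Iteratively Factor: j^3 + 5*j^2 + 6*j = (j + 3)*(j^2 + 2*j) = j*(j + 3)*(j + 2)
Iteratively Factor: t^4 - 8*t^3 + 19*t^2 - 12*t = (t - 4)*(t^3 - 4*t^2 + 3*t) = (t - 4)*(t - 1)*(t^2 - 3*t) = t*(t - 4)*(t - 1)*(t - 3)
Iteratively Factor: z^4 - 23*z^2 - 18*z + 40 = (z - 1)*(z^3 + z^2 - 22*z - 40) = (z - 1)*(z + 2)*(z^2 - z - 20) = (z - 1)*(z + 2)*(z + 4)*(z - 5)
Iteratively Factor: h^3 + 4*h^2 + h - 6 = (h - 1)*(h^2 + 5*h + 6) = (h - 1)*(h + 3)*(h + 2)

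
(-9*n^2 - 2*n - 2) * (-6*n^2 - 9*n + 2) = 54*n^4 + 93*n^3 + 12*n^2 + 14*n - 4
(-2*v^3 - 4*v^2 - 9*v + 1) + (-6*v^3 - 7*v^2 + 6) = -8*v^3 - 11*v^2 - 9*v + 7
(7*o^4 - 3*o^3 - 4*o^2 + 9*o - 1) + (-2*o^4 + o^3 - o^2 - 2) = 5*o^4 - 2*o^3 - 5*o^2 + 9*o - 3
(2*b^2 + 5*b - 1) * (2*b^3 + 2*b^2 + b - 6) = 4*b^5 + 14*b^4 + 10*b^3 - 9*b^2 - 31*b + 6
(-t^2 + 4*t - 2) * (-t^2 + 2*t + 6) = t^4 - 6*t^3 + 4*t^2 + 20*t - 12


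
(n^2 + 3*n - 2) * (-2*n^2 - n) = -2*n^4 - 7*n^3 + n^2 + 2*n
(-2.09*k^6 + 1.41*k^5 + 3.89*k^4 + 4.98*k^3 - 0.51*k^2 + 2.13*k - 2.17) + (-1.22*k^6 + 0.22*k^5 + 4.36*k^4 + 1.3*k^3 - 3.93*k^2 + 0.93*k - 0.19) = -3.31*k^6 + 1.63*k^5 + 8.25*k^4 + 6.28*k^3 - 4.44*k^2 + 3.06*k - 2.36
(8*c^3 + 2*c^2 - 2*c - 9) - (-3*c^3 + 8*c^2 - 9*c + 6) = 11*c^3 - 6*c^2 + 7*c - 15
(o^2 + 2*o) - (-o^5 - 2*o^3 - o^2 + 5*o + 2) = o^5 + 2*o^3 + 2*o^2 - 3*o - 2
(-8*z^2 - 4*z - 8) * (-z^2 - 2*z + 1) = 8*z^4 + 20*z^3 + 8*z^2 + 12*z - 8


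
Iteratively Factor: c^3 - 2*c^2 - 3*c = (c - 3)*(c^2 + c) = c*(c - 3)*(c + 1)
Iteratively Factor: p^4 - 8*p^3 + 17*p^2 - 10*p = (p - 5)*(p^3 - 3*p^2 + 2*p) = (p - 5)*(p - 1)*(p^2 - 2*p) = (p - 5)*(p - 2)*(p - 1)*(p)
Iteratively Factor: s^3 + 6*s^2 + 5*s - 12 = (s + 3)*(s^2 + 3*s - 4) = (s + 3)*(s + 4)*(s - 1)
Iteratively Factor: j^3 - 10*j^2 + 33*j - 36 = (j - 3)*(j^2 - 7*j + 12) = (j - 3)^2*(j - 4)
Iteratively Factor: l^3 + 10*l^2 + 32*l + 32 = (l + 4)*(l^2 + 6*l + 8) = (l + 2)*(l + 4)*(l + 4)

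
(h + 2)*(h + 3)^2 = h^3 + 8*h^2 + 21*h + 18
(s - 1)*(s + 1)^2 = s^3 + s^2 - s - 1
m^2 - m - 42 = (m - 7)*(m + 6)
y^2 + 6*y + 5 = (y + 1)*(y + 5)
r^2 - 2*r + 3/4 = (r - 3/2)*(r - 1/2)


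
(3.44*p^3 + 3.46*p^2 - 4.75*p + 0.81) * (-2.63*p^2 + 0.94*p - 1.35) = -9.0472*p^5 - 5.8662*p^4 + 11.1009*p^3 - 11.2663*p^2 + 7.1739*p - 1.0935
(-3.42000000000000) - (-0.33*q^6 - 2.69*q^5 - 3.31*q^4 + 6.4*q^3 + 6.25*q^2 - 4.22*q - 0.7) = 0.33*q^6 + 2.69*q^5 + 3.31*q^4 - 6.4*q^3 - 6.25*q^2 + 4.22*q - 2.72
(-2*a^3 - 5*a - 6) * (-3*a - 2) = 6*a^4 + 4*a^3 + 15*a^2 + 28*a + 12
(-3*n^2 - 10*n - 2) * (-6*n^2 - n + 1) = 18*n^4 + 63*n^3 + 19*n^2 - 8*n - 2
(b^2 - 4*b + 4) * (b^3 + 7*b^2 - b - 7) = b^5 + 3*b^4 - 25*b^3 + 25*b^2 + 24*b - 28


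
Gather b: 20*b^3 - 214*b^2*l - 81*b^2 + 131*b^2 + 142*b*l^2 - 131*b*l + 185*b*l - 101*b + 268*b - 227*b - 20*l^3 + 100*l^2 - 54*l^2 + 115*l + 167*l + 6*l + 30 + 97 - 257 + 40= 20*b^3 + b^2*(50 - 214*l) + b*(142*l^2 + 54*l - 60) - 20*l^3 + 46*l^2 + 288*l - 90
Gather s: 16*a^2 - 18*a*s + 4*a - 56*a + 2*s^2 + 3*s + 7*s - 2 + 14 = 16*a^2 - 52*a + 2*s^2 + s*(10 - 18*a) + 12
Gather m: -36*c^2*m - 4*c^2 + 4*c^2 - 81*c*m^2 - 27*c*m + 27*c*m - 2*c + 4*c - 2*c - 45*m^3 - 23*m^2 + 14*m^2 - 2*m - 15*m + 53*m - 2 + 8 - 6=-45*m^3 + m^2*(-81*c - 9) + m*(36 - 36*c^2)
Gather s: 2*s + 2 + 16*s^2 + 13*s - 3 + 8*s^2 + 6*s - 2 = 24*s^2 + 21*s - 3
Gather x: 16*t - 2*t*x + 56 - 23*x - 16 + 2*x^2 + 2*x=16*t + 2*x^2 + x*(-2*t - 21) + 40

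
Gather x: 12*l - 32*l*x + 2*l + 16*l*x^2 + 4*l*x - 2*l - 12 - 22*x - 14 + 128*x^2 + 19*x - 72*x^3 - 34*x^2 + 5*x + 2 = 12*l - 72*x^3 + x^2*(16*l + 94) + x*(2 - 28*l) - 24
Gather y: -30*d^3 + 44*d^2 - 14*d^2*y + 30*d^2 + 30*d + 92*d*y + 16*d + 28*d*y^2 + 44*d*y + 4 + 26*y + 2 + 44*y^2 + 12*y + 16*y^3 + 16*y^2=-30*d^3 + 74*d^2 + 46*d + 16*y^3 + y^2*(28*d + 60) + y*(-14*d^2 + 136*d + 38) + 6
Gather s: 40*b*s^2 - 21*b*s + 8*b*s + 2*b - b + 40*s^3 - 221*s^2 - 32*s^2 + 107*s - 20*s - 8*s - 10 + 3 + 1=b + 40*s^3 + s^2*(40*b - 253) + s*(79 - 13*b) - 6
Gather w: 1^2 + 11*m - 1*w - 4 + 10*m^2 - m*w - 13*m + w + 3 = 10*m^2 - m*w - 2*m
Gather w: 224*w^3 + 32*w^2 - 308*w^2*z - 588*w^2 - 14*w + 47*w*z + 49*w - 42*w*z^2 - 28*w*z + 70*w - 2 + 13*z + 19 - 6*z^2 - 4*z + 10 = 224*w^3 + w^2*(-308*z - 556) + w*(-42*z^2 + 19*z + 105) - 6*z^2 + 9*z + 27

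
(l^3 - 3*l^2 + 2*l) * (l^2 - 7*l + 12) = l^5 - 10*l^4 + 35*l^3 - 50*l^2 + 24*l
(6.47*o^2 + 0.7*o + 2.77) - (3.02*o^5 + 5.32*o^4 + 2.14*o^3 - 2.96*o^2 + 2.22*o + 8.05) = -3.02*o^5 - 5.32*o^4 - 2.14*o^3 + 9.43*o^2 - 1.52*o - 5.28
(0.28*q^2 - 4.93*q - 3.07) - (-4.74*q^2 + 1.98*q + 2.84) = 5.02*q^2 - 6.91*q - 5.91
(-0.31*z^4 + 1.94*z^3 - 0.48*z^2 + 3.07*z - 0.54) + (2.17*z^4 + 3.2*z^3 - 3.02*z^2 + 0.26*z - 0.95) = 1.86*z^4 + 5.14*z^3 - 3.5*z^2 + 3.33*z - 1.49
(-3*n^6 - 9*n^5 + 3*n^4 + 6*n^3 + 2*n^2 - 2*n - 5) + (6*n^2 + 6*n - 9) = -3*n^6 - 9*n^5 + 3*n^4 + 6*n^3 + 8*n^2 + 4*n - 14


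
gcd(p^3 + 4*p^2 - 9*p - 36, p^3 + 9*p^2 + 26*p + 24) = p^2 + 7*p + 12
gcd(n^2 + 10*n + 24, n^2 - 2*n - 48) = n + 6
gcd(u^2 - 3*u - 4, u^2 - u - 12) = u - 4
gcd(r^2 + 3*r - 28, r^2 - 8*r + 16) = r - 4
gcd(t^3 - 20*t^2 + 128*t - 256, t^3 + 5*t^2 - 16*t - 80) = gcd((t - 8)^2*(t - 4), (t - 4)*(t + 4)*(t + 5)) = t - 4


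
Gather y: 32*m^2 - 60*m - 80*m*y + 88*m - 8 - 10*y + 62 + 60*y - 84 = 32*m^2 + 28*m + y*(50 - 80*m) - 30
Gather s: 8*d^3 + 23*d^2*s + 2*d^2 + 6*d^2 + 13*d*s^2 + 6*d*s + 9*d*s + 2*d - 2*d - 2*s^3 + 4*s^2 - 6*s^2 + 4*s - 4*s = 8*d^3 + 8*d^2 - 2*s^3 + s^2*(13*d - 2) + s*(23*d^2 + 15*d)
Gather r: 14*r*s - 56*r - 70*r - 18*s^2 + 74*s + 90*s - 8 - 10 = r*(14*s - 126) - 18*s^2 + 164*s - 18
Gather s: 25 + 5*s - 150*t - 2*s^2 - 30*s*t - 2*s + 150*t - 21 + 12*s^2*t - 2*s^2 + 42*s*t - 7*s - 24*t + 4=s^2*(12*t - 4) + s*(12*t - 4) - 24*t + 8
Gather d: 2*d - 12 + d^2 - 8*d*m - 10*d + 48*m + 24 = d^2 + d*(-8*m - 8) + 48*m + 12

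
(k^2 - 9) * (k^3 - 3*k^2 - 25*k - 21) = k^5 - 3*k^4 - 34*k^3 + 6*k^2 + 225*k + 189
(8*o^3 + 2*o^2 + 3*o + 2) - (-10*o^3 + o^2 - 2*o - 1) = 18*o^3 + o^2 + 5*o + 3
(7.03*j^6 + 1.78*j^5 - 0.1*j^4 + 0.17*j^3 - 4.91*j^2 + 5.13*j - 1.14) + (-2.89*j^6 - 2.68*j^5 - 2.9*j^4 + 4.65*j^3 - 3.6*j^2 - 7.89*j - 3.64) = 4.14*j^6 - 0.9*j^5 - 3.0*j^4 + 4.82*j^3 - 8.51*j^2 - 2.76*j - 4.78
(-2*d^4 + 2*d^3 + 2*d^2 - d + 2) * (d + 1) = -2*d^5 + 4*d^3 + d^2 + d + 2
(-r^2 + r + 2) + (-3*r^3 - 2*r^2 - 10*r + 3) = -3*r^3 - 3*r^2 - 9*r + 5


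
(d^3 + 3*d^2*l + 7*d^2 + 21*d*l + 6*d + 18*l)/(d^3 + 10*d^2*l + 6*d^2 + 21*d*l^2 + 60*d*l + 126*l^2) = (d + 1)/(d + 7*l)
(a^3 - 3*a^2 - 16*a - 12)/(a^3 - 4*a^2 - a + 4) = (a^2 - 4*a - 12)/(a^2 - 5*a + 4)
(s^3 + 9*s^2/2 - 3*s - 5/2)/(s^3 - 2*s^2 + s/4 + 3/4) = 2*(s + 5)/(2*s - 3)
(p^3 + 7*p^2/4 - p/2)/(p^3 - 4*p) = (p - 1/4)/(p - 2)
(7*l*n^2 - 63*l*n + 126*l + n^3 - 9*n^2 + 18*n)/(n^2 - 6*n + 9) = (7*l*n - 42*l + n^2 - 6*n)/(n - 3)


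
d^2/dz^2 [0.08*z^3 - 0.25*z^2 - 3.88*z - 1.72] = 0.48*z - 0.5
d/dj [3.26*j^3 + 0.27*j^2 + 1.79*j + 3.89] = 9.78*j^2 + 0.54*j + 1.79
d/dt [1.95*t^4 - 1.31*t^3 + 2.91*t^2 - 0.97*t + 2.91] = 7.8*t^3 - 3.93*t^2 + 5.82*t - 0.97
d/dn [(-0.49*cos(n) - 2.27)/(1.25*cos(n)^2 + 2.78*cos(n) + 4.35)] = (0.6125*sin(n)^2 - 5.675*cos(n) - 4.7916)*sin(n)/(1.25*cos(n)^2 + 2.78*cos(n) + 4.35)^2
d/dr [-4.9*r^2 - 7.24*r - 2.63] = -9.8*r - 7.24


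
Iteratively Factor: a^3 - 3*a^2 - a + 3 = (a - 1)*(a^2 - 2*a - 3) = (a - 1)*(a + 1)*(a - 3)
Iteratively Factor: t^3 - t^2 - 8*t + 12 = (t - 2)*(t^2 + t - 6) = (t - 2)^2*(t + 3)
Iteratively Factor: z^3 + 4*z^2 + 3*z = (z)*(z^2 + 4*z + 3) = z*(z + 1)*(z + 3)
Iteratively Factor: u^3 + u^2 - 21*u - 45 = (u - 5)*(u^2 + 6*u + 9) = (u - 5)*(u + 3)*(u + 3)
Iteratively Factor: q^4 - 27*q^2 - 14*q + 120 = (q - 5)*(q^3 + 5*q^2 - 2*q - 24) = (q - 5)*(q + 4)*(q^2 + q - 6) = (q - 5)*(q - 2)*(q + 4)*(q + 3)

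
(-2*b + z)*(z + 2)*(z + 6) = -2*b*z^2 - 16*b*z - 24*b + z^3 + 8*z^2 + 12*z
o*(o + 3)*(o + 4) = o^3 + 7*o^2 + 12*o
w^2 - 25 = (w - 5)*(w + 5)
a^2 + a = a*(a + 1)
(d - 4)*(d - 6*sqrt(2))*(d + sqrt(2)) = d^3 - 5*sqrt(2)*d^2 - 4*d^2 - 12*d + 20*sqrt(2)*d + 48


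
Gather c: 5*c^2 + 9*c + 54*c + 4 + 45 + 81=5*c^2 + 63*c + 130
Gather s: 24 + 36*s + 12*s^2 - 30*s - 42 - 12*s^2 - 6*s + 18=0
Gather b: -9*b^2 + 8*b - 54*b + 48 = -9*b^2 - 46*b + 48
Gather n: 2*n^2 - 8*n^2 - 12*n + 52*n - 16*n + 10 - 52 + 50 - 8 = -6*n^2 + 24*n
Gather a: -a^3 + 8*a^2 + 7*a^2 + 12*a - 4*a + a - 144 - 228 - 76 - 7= -a^3 + 15*a^2 + 9*a - 455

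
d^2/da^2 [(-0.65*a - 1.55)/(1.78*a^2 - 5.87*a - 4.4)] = ((0.65*a + 1.55)*(3.56*a - 5.87)*(7.12*a - 11.74) + (6.942*a - 2.113)*(-1.78*a^2 + 5.87*a + 4.4))/(-1.78*a^2 + 5.87*a + 4.4)^3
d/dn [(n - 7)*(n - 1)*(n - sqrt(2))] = 3*n^2 - 16*n - 2*sqrt(2)*n + 7 + 8*sqrt(2)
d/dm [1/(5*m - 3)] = -5/(5*m - 3)^2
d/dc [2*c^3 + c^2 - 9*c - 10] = 6*c^2 + 2*c - 9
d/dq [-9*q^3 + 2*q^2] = q*(4 - 27*q)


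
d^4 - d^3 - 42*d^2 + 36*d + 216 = (d - 6)*(d - 3)*(d + 2)*(d + 6)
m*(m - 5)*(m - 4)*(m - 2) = m^4 - 11*m^3 + 38*m^2 - 40*m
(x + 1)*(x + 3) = x^2 + 4*x + 3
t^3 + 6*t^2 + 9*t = t*(t + 3)^2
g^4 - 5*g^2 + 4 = (g - 2)*(g - 1)*(g + 1)*(g + 2)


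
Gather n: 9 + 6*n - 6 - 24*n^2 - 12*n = -24*n^2 - 6*n + 3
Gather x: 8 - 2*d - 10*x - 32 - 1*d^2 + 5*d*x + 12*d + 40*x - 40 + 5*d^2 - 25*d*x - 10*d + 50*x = 4*d^2 + x*(80 - 20*d) - 64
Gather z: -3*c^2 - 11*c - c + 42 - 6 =-3*c^2 - 12*c + 36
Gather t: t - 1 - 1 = t - 2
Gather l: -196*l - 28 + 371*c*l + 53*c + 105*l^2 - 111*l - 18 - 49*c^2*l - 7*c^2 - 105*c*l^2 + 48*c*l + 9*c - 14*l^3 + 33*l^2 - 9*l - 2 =-7*c^2 + 62*c - 14*l^3 + l^2*(138 - 105*c) + l*(-49*c^2 + 419*c - 316) - 48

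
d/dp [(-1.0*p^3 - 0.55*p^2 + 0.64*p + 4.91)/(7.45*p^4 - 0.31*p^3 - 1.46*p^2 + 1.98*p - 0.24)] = (7.45*p^6 + 8.195*p^5 - 13.0145*p^4 - 149.8812*p^3 + 5.1317*p^2 + 14.6012*p - 9.8754)/(55.5025*p^8 - 4.619*p^7 - 21.6579*p^6 + 30.4072*p^5 - 2.672*p^4 - 5.6328*p^3 + 4.6212*p^2 - 0.9504*p + 0.0576)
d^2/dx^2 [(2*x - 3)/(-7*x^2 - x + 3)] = 2*(-(2*x - 3)*(14*x + 1)^2 + (42*x - 19)*(7*x^2 + x - 3))/(7*x^2 + x - 3)^3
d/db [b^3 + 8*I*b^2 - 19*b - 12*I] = 3*b^2 + 16*I*b - 19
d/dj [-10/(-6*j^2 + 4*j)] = 10*(1 - 3*j)/(j^2*(3*j - 2)^2)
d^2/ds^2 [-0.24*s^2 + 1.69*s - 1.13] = -0.480000000000000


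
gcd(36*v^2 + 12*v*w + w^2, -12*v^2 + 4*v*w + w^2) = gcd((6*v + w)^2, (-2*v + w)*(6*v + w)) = 6*v + w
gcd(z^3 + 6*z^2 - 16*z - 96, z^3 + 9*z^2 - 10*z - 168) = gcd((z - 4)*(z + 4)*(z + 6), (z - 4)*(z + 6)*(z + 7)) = z^2 + 2*z - 24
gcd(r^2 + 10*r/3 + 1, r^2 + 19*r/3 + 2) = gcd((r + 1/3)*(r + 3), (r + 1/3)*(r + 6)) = r + 1/3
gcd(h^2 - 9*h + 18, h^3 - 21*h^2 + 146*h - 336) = h - 6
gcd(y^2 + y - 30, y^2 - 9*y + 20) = y - 5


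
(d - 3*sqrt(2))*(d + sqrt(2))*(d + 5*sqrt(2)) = d^3 + 3*sqrt(2)*d^2 - 26*d - 30*sqrt(2)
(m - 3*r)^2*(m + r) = m^3 - 5*m^2*r + 3*m*r^2 + 9*r^3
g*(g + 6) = g^2 + 6*g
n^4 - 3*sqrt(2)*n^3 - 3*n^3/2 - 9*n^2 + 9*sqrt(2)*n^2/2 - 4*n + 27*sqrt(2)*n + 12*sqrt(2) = (n - 4)*(n + 1/2)*(n + 2)*(n - 3*sqrt(2))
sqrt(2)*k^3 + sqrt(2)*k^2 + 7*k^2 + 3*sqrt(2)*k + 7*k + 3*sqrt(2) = (k + 1)*(k + 3*sqrt(2))*(sqrt(2)*k + 1)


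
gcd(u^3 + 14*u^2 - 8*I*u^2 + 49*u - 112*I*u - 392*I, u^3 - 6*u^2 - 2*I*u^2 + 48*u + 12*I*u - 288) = u - 8*I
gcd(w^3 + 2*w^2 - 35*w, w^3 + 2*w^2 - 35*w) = w^3 + 2*w^2 - 35*w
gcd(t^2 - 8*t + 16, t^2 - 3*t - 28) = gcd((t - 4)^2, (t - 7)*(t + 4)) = 1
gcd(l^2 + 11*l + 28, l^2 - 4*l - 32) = l + 4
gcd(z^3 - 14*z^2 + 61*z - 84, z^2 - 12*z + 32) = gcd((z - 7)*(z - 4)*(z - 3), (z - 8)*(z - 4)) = z - 4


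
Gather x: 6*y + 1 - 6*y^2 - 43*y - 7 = -6*y^2 - 37*y - 6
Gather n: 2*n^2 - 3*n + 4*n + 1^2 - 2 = 2*n^2 + n - 1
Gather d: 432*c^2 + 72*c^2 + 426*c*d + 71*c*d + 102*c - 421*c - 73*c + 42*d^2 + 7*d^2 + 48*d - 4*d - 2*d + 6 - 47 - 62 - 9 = 504*c^2 - 392*c + 49*d^2 + d*(497*c + 42) - 112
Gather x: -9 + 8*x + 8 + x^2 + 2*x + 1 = x^2 + 10*x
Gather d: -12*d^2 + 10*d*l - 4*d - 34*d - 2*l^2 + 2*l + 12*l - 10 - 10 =-12*d^2 + d*(10*l - 38) - 2*l^2 + 14*l - 20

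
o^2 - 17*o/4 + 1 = (o - 4)*(o - 1/4)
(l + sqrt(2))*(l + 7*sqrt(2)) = l^2 + 8*sqrt(2)*l + 14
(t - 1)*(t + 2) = t^2 + t - 2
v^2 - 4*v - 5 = (v - 5)*(v + 1)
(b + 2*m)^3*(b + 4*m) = b^4 + 10*b^3*m + 36*b^2*m^2 + 56*b*m^3 + 32*m^4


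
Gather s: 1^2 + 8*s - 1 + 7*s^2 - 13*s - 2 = 7*s^2 - 5*s - 2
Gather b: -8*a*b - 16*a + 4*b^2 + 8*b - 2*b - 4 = -16*a + 4*b^2 + b*(6 - 8*a) - 4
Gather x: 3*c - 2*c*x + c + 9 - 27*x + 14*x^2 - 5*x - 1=4*c + 14*x^2 + x*(-2*c - 32) + 8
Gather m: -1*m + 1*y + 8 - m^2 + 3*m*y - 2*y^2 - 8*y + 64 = -m^2 + m*(3*y - 1) - 2*y^2 - 7*y + 72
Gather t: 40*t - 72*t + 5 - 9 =-32*t - 4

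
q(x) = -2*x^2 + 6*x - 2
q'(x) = 6 - 4*x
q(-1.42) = -14.55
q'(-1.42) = 11.68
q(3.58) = -6.15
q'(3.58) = -8.32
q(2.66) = -0.19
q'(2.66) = -4.64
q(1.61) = 2.48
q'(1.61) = -0.44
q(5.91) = -36.40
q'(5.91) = -17.64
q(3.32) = -4.12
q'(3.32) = -7.28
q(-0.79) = -7.99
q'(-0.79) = 9.16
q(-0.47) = -5.26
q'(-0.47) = 7.88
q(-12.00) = -362.00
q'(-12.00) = 54.00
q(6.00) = -38.00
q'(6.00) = -18.00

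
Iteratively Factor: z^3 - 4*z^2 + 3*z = (z - 1)*(z^2 - 3*z) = (z - 3)*(z - 1)*(z)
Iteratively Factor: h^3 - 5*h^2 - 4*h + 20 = (h - 2)*(h^2 - 3*h - 10) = (h - 5)*(h - 2)*(h + 2)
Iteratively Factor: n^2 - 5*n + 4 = (n - 4)*(n - 1)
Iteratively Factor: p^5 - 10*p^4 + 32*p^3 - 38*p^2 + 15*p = (p - 3)*(p^4 - 7*p^3 + 11*p^2 - 5*p) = (p - 3)*(p - 1)*(p^3 - 6*p^2 + 5*p) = (p - 5)*(p - 3)*(p - 1)*(p^2 - p) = (p - 5)*(p - 3)*(p - 1)^2*(p)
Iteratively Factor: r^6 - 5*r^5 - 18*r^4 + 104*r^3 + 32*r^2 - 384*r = (r + 4)*(r^5 - 9*r^4 + 18*r^3 + 32*r^2 - 96*r) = (r - 4)*(r + 4)*(r^4 - 5*r^3 - 2*r^2 + 24*r) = (r - 4)*(r - 3)*(r + 4)*(r^3 - 2*r^2 - 8*r) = r*(r - 4)*(r - 3)*(r + 4)*(r^2 - 2*r - 8) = r*(r - 4)^2*(r - 3)*(r + 4)*(r + 2)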